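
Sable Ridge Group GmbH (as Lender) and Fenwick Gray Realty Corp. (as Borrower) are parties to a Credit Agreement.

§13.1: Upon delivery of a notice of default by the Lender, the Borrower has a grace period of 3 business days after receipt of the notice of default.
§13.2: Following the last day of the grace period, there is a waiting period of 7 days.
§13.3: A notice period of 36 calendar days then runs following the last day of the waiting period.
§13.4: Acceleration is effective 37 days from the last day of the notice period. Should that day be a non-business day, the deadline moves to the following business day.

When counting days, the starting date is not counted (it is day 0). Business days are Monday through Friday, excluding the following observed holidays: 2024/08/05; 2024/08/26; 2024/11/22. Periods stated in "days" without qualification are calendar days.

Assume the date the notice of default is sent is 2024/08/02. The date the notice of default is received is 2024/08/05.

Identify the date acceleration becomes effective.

2024/10/28

The last day of the grace period: 3 business days after Monday, 2024/08/05, skipping weekends — Aug 6, Aug 7, Aug 8 — lands on Thursday, 2024/08/08.
Adding 7 calendar days to 2024/08/08 gives 2024/08/15, which is the last day of the waiting period.
The last day of the notice period: 2024/08/15 + 36 days = 2024/09/20.
Adding 37 calendar days to 2024/09/20 gives 2024/10/27, which is the date acceleration becomes effective. That falls on a Sunday, so it rolls to the next business day, Monday, 2024/10/28.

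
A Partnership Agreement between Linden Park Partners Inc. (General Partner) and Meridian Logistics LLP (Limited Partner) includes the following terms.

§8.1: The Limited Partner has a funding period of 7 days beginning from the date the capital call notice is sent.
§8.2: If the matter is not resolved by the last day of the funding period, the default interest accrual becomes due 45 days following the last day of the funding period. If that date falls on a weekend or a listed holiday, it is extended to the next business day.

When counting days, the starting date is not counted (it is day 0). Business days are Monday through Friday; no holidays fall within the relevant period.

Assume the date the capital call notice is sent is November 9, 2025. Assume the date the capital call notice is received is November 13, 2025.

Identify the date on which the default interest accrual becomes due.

December 31, 2025

Adding 7 calendar days to November 9, 2025 gives November 16, 2025, which is the last day of the funding period.
The date on which the default interest accrual becomes due: 45 calendar days after November 16, 2025 is December 31, 2025. December 31, 2025 is a Wednesday, so no roll-forward applies.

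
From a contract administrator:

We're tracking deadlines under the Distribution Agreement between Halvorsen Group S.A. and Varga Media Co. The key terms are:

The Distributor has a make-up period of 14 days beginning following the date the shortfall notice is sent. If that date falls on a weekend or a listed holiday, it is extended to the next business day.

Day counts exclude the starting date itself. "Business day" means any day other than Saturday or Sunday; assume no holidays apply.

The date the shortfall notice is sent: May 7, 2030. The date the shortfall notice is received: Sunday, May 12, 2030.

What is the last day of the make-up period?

May 21, 2030

The last day of the make-up period: May 7, 2030 + 14 days = May 21, 2030. May 21, 2030 is a Tuesday, so no roll-forward applies.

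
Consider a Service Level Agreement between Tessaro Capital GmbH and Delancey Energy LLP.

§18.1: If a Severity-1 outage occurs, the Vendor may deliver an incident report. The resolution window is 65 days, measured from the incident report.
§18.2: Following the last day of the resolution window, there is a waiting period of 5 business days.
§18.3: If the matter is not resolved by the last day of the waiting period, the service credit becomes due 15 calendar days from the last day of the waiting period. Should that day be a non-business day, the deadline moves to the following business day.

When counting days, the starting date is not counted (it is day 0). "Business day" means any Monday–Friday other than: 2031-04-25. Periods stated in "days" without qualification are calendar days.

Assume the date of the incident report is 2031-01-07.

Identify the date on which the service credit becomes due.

2031-04-04

The last day of the resolution window: 2031-01-07 + 65 days = 2031-03-13.
The last day of the waiting period: 5 business days after Thursday, 2031-03-13, skipping weekends — Mar 14, Mar 17, Mar 18, Mar 19, Mar 20 — lands on Thursday, 2031-03-20.
The date on which the service credit becomes due: 2031-03-20 + 15 days = 2031-04-04. 2031-04-04 is a Friday and is not a listed holiday, so no roll-forward applies.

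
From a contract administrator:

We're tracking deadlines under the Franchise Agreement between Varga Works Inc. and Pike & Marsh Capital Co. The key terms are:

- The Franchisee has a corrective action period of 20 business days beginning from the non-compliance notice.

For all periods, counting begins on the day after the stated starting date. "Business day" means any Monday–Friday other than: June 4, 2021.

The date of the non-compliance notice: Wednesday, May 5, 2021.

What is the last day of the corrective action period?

June 2, 2021

The last day of the corrective action period: counting 20 business days from Wednesday, May 5, 2021 (May 6, May 7, May 10, May 11, …, May 31, Jun 1, Jun 2, skipping weekends) reaches Wednesday, June 2, 2021.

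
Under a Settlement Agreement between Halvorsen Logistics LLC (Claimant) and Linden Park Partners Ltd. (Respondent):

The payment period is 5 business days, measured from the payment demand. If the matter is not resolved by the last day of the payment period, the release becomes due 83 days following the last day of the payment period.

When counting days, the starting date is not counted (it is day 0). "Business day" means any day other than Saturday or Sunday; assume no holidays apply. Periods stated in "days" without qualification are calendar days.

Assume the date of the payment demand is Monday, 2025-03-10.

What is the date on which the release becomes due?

2025-06-08

From Monday, 2025-03-10, 5 business days (Mar 11, Mar 12, Mar 13, Mar 14, Mar 17, skipping weekends) brings us to Monday, 2025-03-17, which is the last day of the payment period.
The date on which the release becomes due: 83 calendar days after 2025-03-17 is 2025-06-08.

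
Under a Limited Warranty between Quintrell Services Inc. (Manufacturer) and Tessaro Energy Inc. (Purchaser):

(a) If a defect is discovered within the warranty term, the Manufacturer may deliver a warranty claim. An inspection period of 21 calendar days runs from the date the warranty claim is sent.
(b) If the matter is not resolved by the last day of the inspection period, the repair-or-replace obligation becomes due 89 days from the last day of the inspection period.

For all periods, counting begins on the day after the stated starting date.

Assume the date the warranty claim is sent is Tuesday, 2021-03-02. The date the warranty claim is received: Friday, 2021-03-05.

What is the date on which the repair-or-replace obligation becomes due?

2021-06-20

The last day of the inspection period: 2021-03-02 + 21 days = 2021-03-23.
The date on which the repair-or-replace obligation becomes due: 2021-03-23 + 89 days = 2021-06-20.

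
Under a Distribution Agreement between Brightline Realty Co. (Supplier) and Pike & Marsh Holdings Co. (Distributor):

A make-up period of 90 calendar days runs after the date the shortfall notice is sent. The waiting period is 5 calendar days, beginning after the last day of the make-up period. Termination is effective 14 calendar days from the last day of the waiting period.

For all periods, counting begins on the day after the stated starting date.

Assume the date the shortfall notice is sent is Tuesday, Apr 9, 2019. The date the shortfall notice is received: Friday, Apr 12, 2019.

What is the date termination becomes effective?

Jul 27, 2019

The last day of the make-up period: Apr 9, 2019 + 90 days = Jul 8, 2019.
The last day of the waiting period: 5 calendar days after Jul 8, 2019 is Jul 13, 2019.
Adding 14 calendar days to Jul 13, 2019 gives Jul 27, 2019, which is the date termination becomes effective.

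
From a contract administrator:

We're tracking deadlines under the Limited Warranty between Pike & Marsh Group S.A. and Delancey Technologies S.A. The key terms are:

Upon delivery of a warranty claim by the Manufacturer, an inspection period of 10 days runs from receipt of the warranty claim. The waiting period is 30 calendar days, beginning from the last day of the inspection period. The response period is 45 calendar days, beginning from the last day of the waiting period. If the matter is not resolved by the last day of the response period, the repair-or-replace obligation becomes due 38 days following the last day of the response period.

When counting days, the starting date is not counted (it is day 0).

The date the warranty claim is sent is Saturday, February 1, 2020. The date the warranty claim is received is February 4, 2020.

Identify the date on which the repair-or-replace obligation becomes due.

June 6, 2020

The last day of the inspection period: February 4, 2020 + 10 days = February 14, 2020.
Adding 30 calendar days to February 14, 2020 gives March 15, 2020, which is the last day of the waiting period.
The last day of the response period: March 15, 2020 + 45 days = April 29, 2020.
The date on which the repair-or-replace obligation becomes due: 38 calendar days after April 29, 2020 is June 6, 2020.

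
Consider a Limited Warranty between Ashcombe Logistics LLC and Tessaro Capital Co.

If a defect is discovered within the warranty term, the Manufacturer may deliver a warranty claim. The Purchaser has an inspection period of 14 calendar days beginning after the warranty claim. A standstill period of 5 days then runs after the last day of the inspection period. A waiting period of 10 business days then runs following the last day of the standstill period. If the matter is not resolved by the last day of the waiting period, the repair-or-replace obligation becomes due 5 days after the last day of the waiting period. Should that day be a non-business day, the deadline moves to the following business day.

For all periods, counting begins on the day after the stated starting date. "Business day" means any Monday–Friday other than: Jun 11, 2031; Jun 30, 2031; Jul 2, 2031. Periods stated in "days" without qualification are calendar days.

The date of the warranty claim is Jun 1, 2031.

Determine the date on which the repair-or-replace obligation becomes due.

Jul 14, 2031

The last day of the inspection period: Jun 1, 2031 + 14 days = Jun 15, 2031.
The last day of the standstill period: Jun 15, 2031 + 5 days = Jun 20, 2031.
The last day of the waiting period: 10 business days after Friday, Jun 20, 2031, skipping weekends and the listed holidays on Jun 30, Jul 2 — Jun 23, Jun 24, Jun 25, Jun 26, Jun 27, Jul 1, Jul 3, Jul 4, Jul 7, Jul 8 — lands on Tuesday, Jul 8, 2031.
Adding 5 calendar days to Jul 8, 2031 gives Jul 13, 2031, which is the date on which the repair-or-replace obligation becomes due. That falls on a Sunday, so it rolls to the next business day, Monday, Jul 14, 2031.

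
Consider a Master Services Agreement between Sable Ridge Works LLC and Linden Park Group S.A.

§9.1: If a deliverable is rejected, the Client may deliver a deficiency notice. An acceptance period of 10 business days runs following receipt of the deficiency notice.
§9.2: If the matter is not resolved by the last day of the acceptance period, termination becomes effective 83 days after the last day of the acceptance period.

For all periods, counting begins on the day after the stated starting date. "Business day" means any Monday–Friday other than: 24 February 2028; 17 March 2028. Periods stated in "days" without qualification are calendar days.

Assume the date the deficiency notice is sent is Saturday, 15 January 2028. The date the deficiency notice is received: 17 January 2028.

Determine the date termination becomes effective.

23 April 2028

From Monday, 17 January 2028, 10 business days (Jan 18, Jan 19, Jan 20, Jan 21, Jan 24, Jan 25, Jan 26, Jan 27, Jan 28, Jan 31, skipping weekends) brings us to Monday, 31 January 2028, which is the last day of the acceptance period.
The date termination becomes effective: 83 calendar days after 31 January 2028 is 23 April 2028.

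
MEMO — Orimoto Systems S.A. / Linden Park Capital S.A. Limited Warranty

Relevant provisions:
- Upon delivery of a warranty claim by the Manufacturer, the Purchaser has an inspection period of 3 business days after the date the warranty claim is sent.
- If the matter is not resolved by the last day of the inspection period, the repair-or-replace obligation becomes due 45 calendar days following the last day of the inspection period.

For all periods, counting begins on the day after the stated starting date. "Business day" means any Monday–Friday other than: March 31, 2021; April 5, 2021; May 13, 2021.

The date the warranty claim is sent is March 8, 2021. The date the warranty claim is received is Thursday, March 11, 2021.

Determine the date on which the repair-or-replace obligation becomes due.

From Monday, March 8, 2021, 3 business days (Mar 9, Mar 10, Mar 11, skipping weekends) brings us to Thursday, March 11, 2021, which is the last day of the inspection period.
The date on which the repair-or-replace obligation becomes due: 45 calendar days after March 11, 2021 is April 25, 2021.

April 25, 2021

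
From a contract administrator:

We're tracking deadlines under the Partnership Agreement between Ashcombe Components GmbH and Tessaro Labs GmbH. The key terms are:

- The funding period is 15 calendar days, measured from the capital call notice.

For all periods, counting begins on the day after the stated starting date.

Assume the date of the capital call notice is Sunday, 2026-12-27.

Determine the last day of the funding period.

The last day of the funding period: 15 calendar days after 2026-12-27 is 2027-01-11.

2027-01-11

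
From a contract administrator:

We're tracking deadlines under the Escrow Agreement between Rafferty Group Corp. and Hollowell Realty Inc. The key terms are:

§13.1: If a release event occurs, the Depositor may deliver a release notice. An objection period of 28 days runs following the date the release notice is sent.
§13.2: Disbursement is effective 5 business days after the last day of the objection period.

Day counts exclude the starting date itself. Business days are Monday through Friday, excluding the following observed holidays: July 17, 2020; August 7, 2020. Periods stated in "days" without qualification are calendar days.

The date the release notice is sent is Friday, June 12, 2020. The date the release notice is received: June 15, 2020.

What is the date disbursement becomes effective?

The last day of the objection period: 28 calendar days after June 12, 2020 is July 10, 2020.
From Friday, July 10, 2020, 5 business days (Jul 13, Jul 14, Jul 15, Jul 16, Jul 20, skipping weekends and the listed holiday on Jul 17) brings us to Monday, July 20, 2020, which is the date disbursement becomes effective.

July 20, 2020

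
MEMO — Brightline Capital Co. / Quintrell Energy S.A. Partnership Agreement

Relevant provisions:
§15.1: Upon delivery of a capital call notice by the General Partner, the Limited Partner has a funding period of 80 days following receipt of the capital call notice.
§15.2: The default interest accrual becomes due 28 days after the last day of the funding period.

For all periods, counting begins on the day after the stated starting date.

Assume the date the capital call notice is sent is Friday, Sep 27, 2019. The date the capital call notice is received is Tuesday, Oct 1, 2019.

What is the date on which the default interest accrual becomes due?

Adding 80 calendar days to Oct 1, 2019 gives Dec 20, 2019, which is the last day of the funding period.
Adding 28 calendar days to Dec 20, 2019 gives Jan 17, 2020, which is the date on which the default interest accrual becomes due.

Jan 17, 2020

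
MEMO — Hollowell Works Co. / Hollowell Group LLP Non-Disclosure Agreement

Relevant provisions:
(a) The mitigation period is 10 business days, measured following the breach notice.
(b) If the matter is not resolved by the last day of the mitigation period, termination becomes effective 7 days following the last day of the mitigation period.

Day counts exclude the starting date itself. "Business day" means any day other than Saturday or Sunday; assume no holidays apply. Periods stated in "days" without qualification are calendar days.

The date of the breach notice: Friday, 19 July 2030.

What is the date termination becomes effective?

From Friday, 19 July 2030, 10 business days (Jul 22, Jul 23, Jul 24, Jul 25, Jul 26, Jul 29, Jul 30, Jul 31, Aug 1, Aug 2, skipping weekends) brings us to Friday, 2 August 2030, which is the last day of the mitigation period.
Adding 7 calendar days to 2 August 2030 gives 9 August 2030, which is the date termination becomes effective.

9 August 2030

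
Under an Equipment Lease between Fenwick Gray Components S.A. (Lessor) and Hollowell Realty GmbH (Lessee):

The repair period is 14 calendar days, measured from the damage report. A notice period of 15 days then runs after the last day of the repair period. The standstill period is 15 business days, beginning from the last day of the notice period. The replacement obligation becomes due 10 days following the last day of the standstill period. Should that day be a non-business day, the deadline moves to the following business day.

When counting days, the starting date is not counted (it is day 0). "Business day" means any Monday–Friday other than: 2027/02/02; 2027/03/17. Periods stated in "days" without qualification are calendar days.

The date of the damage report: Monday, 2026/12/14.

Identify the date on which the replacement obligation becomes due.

Adding 14 calendar days to 2026/12/14 gives 2026/12/28, which is the last day of the repair period.
The last day of the notice period: 2026/12/28 + 15 days = 2027/01/12.
The last day of the standstill period: counting 15 business days from Tuesday, 2027/01/12 (Jan 13, Jan 14, Jan 15, Jan 18, …, Jan 29, Feb 1, Feb 3, skipping weekends and the listed holiday on Feb 2) reaches Wednesday, 2027/02/03.
The date on which the replacement obligation becomes due: 2027/02/03 + 10 days = 2027/02/13. That falls on a Saturday, so it rolls to the next business day, Monday, 2027/02/15.

2027/02/15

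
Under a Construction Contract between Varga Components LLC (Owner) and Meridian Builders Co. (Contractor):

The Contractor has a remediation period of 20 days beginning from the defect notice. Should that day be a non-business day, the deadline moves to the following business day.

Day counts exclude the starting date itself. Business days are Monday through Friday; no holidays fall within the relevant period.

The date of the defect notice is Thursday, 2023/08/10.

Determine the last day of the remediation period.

2023/08/30

Adding 20 calendar days to 2023/08/10 gives 2023/08/30, which is the last day of the remediation period. 2023/08/30 is a Wednesday, so no roll-forward applies.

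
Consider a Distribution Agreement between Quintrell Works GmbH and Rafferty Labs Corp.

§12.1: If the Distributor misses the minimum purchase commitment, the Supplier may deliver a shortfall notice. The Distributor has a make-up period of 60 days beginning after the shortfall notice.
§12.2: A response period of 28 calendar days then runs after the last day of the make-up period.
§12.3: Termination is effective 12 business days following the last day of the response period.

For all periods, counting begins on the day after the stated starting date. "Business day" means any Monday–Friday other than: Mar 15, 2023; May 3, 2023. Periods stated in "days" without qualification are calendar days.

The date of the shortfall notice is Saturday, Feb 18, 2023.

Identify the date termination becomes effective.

The last day of the make-up period: Feb 18, 2023 + 60 days = Apr 19, 2023.
Adding 28 calendar days to Apr 19, 2023 gives May 17, 2023, which is the last day of the response period.
From Wednesday, May 17, 2023, 12 business days (May 18, May 19, May 22, May 23, …, May 31, Jun 1, Jun 2, skipping weekends) brings us to Friday, Jun 2, 2023, which is the date termination becomes effective.

Jun 2, 2023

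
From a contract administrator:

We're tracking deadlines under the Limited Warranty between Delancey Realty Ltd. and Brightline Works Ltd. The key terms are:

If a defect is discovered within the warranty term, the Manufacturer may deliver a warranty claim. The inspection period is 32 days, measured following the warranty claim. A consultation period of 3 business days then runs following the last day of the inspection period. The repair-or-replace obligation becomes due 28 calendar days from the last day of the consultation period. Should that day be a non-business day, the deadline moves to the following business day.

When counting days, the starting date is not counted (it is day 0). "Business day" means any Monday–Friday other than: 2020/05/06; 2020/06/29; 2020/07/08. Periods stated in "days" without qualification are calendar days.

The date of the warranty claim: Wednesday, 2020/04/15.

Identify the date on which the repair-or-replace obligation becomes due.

The last day of the inspection period: 32 calendar days after 2020/04/15 is 2020/05/17.
From Sunday, 2020/05/17, 3 business days (May 18, May 19, May 20, skipping weekends) brings us to Wednesday, 2020/05/20, which is the last day of the consultation period.
Adding 28 calendar days to 2020/05/20 gives 2020/06/17, which is the date on which the repair-or-replace obligation becomes due. 2020/06/17 is a Wednesday and is not a listed holiday, so no roll-forward applies.

2020/06/17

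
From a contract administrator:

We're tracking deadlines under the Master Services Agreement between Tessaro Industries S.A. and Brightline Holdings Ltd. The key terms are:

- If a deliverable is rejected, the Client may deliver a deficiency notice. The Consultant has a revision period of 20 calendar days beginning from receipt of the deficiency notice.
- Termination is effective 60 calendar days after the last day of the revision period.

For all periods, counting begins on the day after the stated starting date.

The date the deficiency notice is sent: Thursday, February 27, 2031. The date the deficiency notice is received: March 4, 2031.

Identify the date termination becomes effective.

The last day of the revision period: March 4, 2031 + 20 days = March 24, 2031.
The date termination becomes effective: 60 calendar days after March 24, 2031 is May 23, 2031.

May 23, 2031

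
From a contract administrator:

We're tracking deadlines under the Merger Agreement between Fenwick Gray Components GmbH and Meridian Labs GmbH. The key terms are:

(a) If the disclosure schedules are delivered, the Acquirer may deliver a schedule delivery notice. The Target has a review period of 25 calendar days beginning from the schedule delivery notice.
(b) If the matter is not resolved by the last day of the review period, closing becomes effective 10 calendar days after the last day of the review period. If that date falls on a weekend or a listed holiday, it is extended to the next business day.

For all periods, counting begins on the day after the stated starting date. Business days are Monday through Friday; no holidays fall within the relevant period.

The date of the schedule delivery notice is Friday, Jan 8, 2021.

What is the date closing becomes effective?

Adding 25 calendar days to Jan 8, 2021 gives Feb 2, 2021, which is the last day of the review period.
Adding 10 calendar days to Feb 2, 2021 gives Feb 12, 2021, which is the date closing becomes effective. Feb 12, 2021 is a Friday, so no roll-forward applies.

Feb 12, 2021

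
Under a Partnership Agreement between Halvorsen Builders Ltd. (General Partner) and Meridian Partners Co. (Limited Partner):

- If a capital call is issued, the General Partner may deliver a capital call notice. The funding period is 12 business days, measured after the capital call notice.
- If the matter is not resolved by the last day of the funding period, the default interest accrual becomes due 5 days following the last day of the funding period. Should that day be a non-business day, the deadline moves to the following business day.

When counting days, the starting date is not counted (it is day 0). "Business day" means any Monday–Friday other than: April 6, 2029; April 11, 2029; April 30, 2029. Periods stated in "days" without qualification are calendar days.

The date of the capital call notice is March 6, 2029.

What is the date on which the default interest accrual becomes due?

March 27, 2029

The last day of the funding period: 12 business days after Tuesday, March 6, 2029, skipping weekends — Mar 7, Mar 8, Mar 9, Mar 12, …, Mar 20, Mar 21, Mar 22 — lands on Thursday, March 22, 2029.
The date on which the default interest accrual becomes due: March 22, 2029 + 5 days = March 27, 2029. March 27, 2029 is a Tuesday and is not a listed holiday, so no roll-forward applies.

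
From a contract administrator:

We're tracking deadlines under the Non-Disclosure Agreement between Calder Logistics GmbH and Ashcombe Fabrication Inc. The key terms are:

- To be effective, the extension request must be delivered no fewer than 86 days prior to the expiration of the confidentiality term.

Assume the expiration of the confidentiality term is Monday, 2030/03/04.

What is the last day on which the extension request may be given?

2029/12/08

2030/03/04 minus 86 days is 2029/12/08.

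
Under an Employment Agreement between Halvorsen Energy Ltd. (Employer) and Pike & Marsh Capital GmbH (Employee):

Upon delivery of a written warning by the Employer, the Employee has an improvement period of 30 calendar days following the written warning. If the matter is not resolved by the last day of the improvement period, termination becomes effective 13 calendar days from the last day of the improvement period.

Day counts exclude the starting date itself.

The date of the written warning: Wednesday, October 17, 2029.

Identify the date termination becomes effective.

November 29, 2029

The last day of the improvement period: October 17, 2029 + 30 days = November 16, 2029.
The date termination becomes effective: November 16, 2029 + 13 days = November 29, 2029.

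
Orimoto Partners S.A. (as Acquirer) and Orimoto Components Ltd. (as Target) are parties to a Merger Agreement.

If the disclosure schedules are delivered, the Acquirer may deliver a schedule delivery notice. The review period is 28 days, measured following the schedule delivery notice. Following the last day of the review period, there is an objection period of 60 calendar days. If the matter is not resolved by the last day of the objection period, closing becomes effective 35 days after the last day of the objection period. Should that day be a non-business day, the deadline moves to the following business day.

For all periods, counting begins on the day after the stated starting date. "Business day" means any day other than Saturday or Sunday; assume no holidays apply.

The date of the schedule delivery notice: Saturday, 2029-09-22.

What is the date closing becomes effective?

2030-01-23

The last day of the review period: 28 calendar days after 2029-09-22 is 2029-10-20.
Adding 60 calendar days to 2029-10-20 gives 2029-12-19, which is the last day of the objection period.
The date closing becomes effective: 35 calendar days after 2029-12-19 is 2030-01-23. 2030-01-23 is a Wednesday, so no roll-forward applies.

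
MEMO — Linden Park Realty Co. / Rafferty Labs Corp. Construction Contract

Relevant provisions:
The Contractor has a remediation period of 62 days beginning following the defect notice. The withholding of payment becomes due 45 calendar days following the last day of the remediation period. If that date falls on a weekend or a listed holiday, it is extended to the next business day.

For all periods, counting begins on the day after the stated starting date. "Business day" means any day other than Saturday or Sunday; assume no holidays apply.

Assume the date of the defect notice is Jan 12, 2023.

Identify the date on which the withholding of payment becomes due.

The last day of the remediation period: Jan 12, 2023 + 62 days = Mar 15, 2023.
Adding 45 calendar days to Mar 15, 2023 gives Apr 29, 2023, which is the date on which the withholding of payment becomes due. That falls on a Saturday, so it rolls to the next business day, Monday, May 1, 2023.

May 1, 2023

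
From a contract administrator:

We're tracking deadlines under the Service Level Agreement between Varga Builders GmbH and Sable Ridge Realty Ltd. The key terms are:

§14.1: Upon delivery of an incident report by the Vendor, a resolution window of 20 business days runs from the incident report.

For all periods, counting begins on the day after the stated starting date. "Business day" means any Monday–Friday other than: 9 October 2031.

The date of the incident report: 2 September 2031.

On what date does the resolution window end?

From Tuesday, 2 September 2031, 20 business days (Sep 3, Sep 4, Sep 5, Sep 8, …, Sep 26, Sep 29, Sep 30, skipping weekends) brings us to Tuesday, 30 September 2031, which is the last day of the resolution window.

30 September 2031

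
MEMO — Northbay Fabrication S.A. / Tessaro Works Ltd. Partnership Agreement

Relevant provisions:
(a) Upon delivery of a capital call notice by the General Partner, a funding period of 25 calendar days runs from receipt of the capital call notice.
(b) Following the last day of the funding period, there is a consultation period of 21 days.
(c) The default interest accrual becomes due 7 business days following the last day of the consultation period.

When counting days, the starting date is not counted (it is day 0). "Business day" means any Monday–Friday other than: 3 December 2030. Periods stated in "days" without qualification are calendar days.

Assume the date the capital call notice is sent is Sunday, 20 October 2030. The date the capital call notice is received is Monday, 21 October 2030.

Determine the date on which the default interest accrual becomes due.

17 December 2030

The last day of the funding period: 25 calendar days after 21 October 2030 is 15 November 2030.
Adding 21 calendar days to 15 November 2030 gives 6 December 2030, which is the last day of the consultation period.
From Friday, 6 December 2030, 7 business days (Dec 9, Dec 10, Dec 11, Dec 12, Dec 13, Dec 16, Dec 17, skipping weekends) brings us to Tuesday, 17 December 2030, which is the date on which the default interest accrual becomes due.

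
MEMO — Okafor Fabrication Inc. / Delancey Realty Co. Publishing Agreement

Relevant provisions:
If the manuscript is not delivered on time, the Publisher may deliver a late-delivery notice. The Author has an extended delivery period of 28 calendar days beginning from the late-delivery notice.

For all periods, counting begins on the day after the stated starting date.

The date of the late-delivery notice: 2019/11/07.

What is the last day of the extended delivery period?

The last day of the extended delivery period: 28 calendar days after 2019/11/07 is 2019/12/05.

2019/12/05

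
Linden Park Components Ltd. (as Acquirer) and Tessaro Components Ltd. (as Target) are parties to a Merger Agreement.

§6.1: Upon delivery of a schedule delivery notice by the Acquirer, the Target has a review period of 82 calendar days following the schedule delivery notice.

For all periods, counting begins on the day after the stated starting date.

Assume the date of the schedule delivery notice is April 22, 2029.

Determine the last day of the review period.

The last day of the review period: 82 calendar days after April 22, 2029 is July 13, 2029.

July 13, 2029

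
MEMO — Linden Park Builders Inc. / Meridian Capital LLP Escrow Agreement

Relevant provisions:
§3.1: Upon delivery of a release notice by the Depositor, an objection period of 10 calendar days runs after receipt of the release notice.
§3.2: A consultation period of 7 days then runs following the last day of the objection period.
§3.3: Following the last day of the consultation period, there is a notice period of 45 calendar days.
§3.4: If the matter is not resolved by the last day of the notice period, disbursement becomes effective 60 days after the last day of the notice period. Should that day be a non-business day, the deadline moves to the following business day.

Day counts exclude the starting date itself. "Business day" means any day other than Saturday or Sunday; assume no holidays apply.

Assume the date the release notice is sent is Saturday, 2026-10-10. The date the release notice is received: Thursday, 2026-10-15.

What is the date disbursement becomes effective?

The last day of the objection period: 2026-10-15 + 10 days = 2026-10-25.
Adding 7 calendar days to 2026-10-25 gives 2026-11-01, which is the last day of the consultation period.
The last day of the notice period: 45 calendar days after 2026-11-01 is 2026-12-16.
The date disbursement becomes effective: 2026-12-16 + 60 days = 2027-02-14. That falls on a Sunday, so it rolls to the next business day, Monday, 2027-02-15.

2027-02-15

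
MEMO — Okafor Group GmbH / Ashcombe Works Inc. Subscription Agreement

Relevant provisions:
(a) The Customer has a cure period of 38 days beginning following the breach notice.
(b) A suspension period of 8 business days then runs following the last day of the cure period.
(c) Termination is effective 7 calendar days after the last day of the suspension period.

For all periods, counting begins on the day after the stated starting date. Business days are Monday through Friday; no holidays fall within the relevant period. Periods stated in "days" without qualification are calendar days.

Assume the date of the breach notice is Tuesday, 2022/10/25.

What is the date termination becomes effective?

2022/12/21

The last day of the cure period: 38 calendar days after 2022/10/25 is 2022/12/02.
The last day of the suspension period: 8 business days after Friday, 2022/12/02, skipping weekends — Dec 5, Dec 6, Dec 7, Dec 8, Dec 9, Dec 12, Dec 13, Dec 14 — lands on Wednesday, 2022/12/14.
The date termination becomes effective: 7 calendar days after 2022/12/14 is 2022/12/21.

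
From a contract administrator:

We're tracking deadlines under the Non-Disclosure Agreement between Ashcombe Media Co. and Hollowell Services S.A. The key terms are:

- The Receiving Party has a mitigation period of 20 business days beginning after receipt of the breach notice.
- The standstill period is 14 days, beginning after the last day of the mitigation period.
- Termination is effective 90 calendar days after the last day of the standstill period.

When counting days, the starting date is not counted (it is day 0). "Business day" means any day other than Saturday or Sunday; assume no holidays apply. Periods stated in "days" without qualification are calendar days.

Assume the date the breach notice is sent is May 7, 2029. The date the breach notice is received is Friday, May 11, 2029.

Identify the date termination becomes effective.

The last day of the mitigation period: 20 business days after Friday, May 11, 2029, skipping weekends — May 14, May 15, May 16, May 17, …, Jun 6, Jun 7, Jun 8 — lands on Friday, June 8, 2029.
The last day of the standstill period: 14 calendar days after June 8, 2029 is June 22, 2029.
Adding 90 calendar days to June 22, 2029 gives September 20, 2029, which is the date termination becomes effective.

September 20, 2029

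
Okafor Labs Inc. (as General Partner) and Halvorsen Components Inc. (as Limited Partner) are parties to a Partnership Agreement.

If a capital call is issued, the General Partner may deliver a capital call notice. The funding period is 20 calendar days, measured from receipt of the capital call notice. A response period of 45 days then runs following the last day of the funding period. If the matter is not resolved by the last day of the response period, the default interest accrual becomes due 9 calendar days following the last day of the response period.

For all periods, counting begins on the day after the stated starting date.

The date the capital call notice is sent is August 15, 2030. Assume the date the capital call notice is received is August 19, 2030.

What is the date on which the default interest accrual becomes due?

The last day of the funding period: August 19, 2030 + 20 days = September 8, 2030.
Adding 45 calendar days to September 8, 2030 gives October 23, 2030, which is the last day of the response period.
The date on which the default interest accrual becomes due: 9 calendar days after October 23, 2030 is November 1, 2030.

November 1, 2030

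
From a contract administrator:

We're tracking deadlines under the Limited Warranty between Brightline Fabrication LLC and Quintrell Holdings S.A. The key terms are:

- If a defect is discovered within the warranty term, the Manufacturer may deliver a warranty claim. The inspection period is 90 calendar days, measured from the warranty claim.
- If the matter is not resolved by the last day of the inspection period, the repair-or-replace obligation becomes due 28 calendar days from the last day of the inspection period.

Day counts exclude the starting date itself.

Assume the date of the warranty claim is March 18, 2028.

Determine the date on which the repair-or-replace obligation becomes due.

July 14, 2028

The last day of the inspection period: March 18, 2028 + 90 days = June 16, 2028.
The date on which the repair-or-replace obligation becomes due: 28 calendar days after June 16, 2028 is July 14, 2028.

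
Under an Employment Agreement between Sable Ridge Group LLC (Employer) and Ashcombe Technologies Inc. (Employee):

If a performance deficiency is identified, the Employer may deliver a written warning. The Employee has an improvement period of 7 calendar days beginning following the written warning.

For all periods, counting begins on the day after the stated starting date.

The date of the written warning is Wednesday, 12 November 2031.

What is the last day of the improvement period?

19 November 2031

The last day of the improvement period: 12 November 2031 + 7 days = 19 November 2031.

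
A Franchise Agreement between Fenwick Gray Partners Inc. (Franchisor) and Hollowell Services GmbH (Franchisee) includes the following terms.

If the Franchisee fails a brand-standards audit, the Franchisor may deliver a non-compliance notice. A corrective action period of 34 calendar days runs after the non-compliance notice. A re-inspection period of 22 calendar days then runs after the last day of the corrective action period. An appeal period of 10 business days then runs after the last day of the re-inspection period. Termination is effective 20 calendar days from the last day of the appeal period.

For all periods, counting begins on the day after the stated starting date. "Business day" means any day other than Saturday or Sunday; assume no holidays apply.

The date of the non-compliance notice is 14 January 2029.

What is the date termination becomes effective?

The last day of the corrective action period: 34 calendar days after 14 January 2029 is 17 February 2029.
The last day of the re-inspection period: 22 calendar days after 17 February 2029 is 11 March 2029.
The last day of the appeal period: counting 10 business days from Sunday, 11 March 2029 (Mar 12, Mar 13, Mar 14, Mar 15, Mar 16, Mar 19, Mar 20, Mar 21, Mar 22, Mar 23, skipping weekends) reaches Friday, 23 March 2029.
The date termination becomes effective: 20 calendar days after 23 March 2029 is 12 April 2029.

12 April 2029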